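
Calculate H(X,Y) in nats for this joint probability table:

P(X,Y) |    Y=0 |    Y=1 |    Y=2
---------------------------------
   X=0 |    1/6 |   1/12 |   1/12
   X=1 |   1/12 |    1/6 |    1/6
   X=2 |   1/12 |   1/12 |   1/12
2.1383 nats

Joint entropy is H(X,Y) = -Σ_{x,y} p(x,y) log p(x,y).

Summing over all non-zero entries:
H(X,Y) = -[1/6·log_e(1/6) + 1/12·log_e(1/12) + 1/12·log_e(1/12) + 1/12·log_e(1/12) + 1/6·log_e(1/6) + 1/6·log_e(1/6) + 1/12·log_e(1/12) + 1/12·log_e(1/12) + 1/12·log_e(1/12)]
H(X,Y) = 2.1383 nats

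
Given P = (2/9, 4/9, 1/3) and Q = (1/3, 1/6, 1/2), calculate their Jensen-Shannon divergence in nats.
0.0467 nats

Jensen-Shannon divergence is:
JSD(P||Q) = 0.5 × D_KL(P||M) + 0.5 × D_KL(Q||M)
where M = 0.5 × (P + Q) is the mixture distribution.

M = 0.5 × (2/9, 4/9, 1/3) + 0.5 × (1/3, 1/6, 1/2) = (5/18, 11/36, 5/12)

D_KL(P||M) = 0.0426 nats
D_KL(Q||M) = 0.0509 nats

JSD(P||Q) = 0.5 × 0.0426 + 0.5 × 0.0509 = 0.0467 nats

Unlike KL divergence, JSD is symmetric and bounded: 0 ≤ JSD ≤ log(2).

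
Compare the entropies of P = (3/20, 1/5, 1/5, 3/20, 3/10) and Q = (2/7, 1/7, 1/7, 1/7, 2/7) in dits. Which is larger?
P

Computing entropies in dits:
H(P) = 0.6836
H(Q) = 0.6731

Distribution P has higher entropy.

Intuition: The distribution closer to uniform (more spread out) has higher entropy.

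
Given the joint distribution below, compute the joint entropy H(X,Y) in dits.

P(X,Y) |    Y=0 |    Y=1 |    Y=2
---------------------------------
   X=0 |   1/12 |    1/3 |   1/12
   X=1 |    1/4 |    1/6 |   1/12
0.7090 dits

Joint entropy is H(X,Y) = -Σ_{x,y} p(x,y) log p(x,y).

Summing over all non-zero entries:
H(X,Y) = -[1/12·log_10(1/12) + 1/3·log_10(1/3) + 1/12·log_10(1/12) + 1/4·log_10(1/4) + 1/6·log_10(1/6) + 1/12·log_10(1/12)]
H(X,Y) = 0.7090 dits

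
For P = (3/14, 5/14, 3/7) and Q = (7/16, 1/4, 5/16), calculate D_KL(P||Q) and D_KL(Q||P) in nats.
D_KL(P||Q) = 0.1098, D_KL(Q||P) = 0.1244

KL divergence is not symmetric: D_KL(P||Q) ≠ D_KL(Q||P) in general.

D_KL(P||Q) = 0.1098 nats
D_KL(Q||P) = 0.1244 nats

No, they are not equal!

This asymmetry is why KL divergence is not a true distance metric.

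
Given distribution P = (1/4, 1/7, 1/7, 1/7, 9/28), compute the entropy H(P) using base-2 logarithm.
2.2295 bits

Shannon entropy is H(X) = -Σ p(x) log p(x).

For P = (1/4, 1/7, 1/7, 1/7, 9/28):
H = -1/4 × log_2(1/4) -1/7 × log_2(1/7) -1/7 × log_2(1/7) -1/7 × log_2(1/7) -9/28 × log_2(9/28)
H = 2.2295 bits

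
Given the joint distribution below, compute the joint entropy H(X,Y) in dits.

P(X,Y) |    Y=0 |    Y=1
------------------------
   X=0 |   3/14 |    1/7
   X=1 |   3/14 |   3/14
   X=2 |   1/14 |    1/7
0.7534 dits

Joint entropy is H(X,Y) = -Σ_{x,y} p(x,y) log p(x,y).

Summing over all non-zero entries:
H(X,Y) = -[3/14·log_10(3/14) + 1/7·log_10(1/7) + 3/14·log_10(3/14) + 3/14·log_10(3/14) + 1/14·log_10(1/14) + 1/7·log_10(1/7)]
H(X,Y) = 0.7534 dits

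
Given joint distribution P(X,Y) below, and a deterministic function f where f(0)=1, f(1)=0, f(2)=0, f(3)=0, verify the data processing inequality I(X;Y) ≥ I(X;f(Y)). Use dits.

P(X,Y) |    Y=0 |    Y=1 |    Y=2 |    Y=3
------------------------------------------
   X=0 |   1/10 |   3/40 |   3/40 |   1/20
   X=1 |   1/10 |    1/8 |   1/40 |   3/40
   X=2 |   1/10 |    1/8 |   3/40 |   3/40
I(X;Y) = 0.0103, I(X;f(Y)) = 0.0008, inequality holds: 0.0103 ≥ 0.0008

Data Processing Inequality: For any Markov chain X → Y → Z, we have I(X;Y) ≥ I(X;Z).

Here Z = f(Y) is a deterministic function of Y, forming X → Y → Z.

Original I(X;Y) = 0.0103 dits

After applying f:
P(X,Z) where Z=f(Y):
- P(X,Z=0) = P(X,Y=1) + P(X,Y=2) + P(X,Y=3)
- P(X,Z=1) = P(X,Y=0)

I(X;Z) = I(X;f(Y)) = 0.0008 dits

Verification: 0.0103 ≥ 0.0008 ✓

Information cannot be created by processing; the function f can only lose information about X.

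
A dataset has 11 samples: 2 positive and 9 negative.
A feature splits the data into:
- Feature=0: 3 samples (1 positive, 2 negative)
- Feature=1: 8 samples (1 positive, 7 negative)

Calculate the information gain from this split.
0.0383 bits

Information Gain = H(Y) - H(Y|Feature)

Before split:
P(positive) = 2/11 = 0.1818
H(Y) = 0.6840 bits

After split:
Feature=0: H = 0.9183 bits (weight = 3/11)
Feature=1: H = 0.5436 bits (weight = 8/11)
H(Y|Feature) = (3/11)×0.9183 + (8/11)×0.5436 = 0.6458 bits

Information Gain = 0.6840 - 0.6458 = 0.0383 bits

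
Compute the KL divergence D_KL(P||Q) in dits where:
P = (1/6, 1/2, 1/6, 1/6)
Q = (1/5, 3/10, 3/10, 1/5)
0.0420 dits

KL divergence: D_KL(P||Q) = Σ p(x) log(p(x)/q(x))

Computing term by term:
  x=0: 1/6 × log_10[(1/6)/(1/5)] = 1/6 × -0.0792 = -0.0132
  x=1: 1/2 × log_10[(1/2)/(3/10)] = 1/2 × 0.2218 = 0.1109
  x=2: 1/6 × log_10[(1/6)/(3/10)] = 1/6 × -0.2553 = -0.0425
  x=3: 1/6 × log_10[(1/6)/(1/5)] = 1/6 × -0.0792 = -0.0132

D_KL(P||Q) = 0.0420 dits

Note: KL divergence is always non-negative and equals 0 iff P = Q.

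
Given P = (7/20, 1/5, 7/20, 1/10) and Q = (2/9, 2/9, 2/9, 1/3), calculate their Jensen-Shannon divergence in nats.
0.0478 nats

Jensen-Shannon divergence is:
JSD(P||Q) = 0.5 × D_KL(P||M) + 0.5 × D_KL(Q||M)
where M = 0.5 × (P + Q) is the mixture distribution.

M = 0.5 × (7/20, 1/5, 7/20, 1/10) + 0.5 × (2/9, 2/9, 2/9, 1/3) = (0.286111, 0.211111, 0.286111, 0.216667)

D_KL(P||M) = 0.0530 nats
D_KL(Q||M) = 0.0427 nats

JSD(P||Q) = 0.5 × 0.0530 + 0.5 × 0.0427 = 0.0478 nats

Unlike KL divergence, JSD is symmetric and bounded: 0 ≤ JSD ≤ log(2).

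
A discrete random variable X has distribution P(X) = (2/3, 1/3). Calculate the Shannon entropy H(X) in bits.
0.9183 bits

Shannon entropy is H(X) = -Σ p(x) log p(x).

For P = (2/3, 1/3):
H = -2/3 × log_2(2/3) -1/3 × log_2(1/3)
H = 0.9183 bits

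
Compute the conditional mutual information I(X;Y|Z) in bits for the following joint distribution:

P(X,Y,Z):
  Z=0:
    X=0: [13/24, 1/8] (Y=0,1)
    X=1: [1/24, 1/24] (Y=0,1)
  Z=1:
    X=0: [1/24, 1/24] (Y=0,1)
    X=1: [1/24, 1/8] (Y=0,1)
0.0367 bits

Conditional mutual information: I(X;Y|Z) = H(X|Z) + H(Y|Z) - H(X,Y|Z)

H(Z) = 0.8113
H(X,Z) = 1.4183 → H(X|Z) = 0.6070
H(Y,Z) = 1.6140 → H(Y|Z) = 0.8027
H(X,Y,Z) = 2.1843 → H(X,Y|Z) = 1.3730

I(X;Y|Z) = 0.6070 + 0.8027 - 1.3730 = 0.0367 bits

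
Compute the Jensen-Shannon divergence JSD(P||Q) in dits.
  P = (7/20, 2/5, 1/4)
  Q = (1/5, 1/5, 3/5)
0.0280 dits

Jensen-Shannon divergence is:
JSD(P||Q) = 0.5 × D_KL(P||M) + 0.5 × D_KL(Q||M)
where M = 0.5 × (P + Q) is the mixture distribution.

M = 0.5 × (7/20, 2/5, 1/4) + 0.5 × (1/5, 1/5, 3/5) = (11/40, 3/10, 17/40)

D_KL(P||M) = 0.0290 dits
D_KL(Q||M) = 0.0270 dits

JSD(P||Q) = 0.5 × 0.0290 + 0.5 × 0.0270 = 0.0280 dits

Unlike KL divergence, JSD is symmetric and bounded: 0 ≤ JSD ≤ log(2).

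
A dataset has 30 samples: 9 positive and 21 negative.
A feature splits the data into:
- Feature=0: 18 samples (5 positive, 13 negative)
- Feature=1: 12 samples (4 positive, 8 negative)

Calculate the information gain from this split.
0.0025 bits

Information Gain = H(Y) - H(Y|Feature)

Before split:
P(positive) = 9/30 = 0.3000
H(Y) = 0.8813 bits

After split:
Feature=0: H = 0.8524 bits (weight = 18/30)
Feature=1: H = 0.9183 bits (weight = 12/30)
H(Y|Feature) = (18/30)×0.8524 + (12/30)×0.9183 = 0.8788 bits

Information Gain = 0.8813 - 0.8788 = 0.0025 bits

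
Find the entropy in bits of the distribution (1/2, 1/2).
1.0000 bits

Shannon entropy is H(X) = -Σ p(x) log p(x).

For P = (1/2, 1/2):
H = -1/2 × log_2(1/2) -1/2 × log_2(1/2)
H = 1.0000 bits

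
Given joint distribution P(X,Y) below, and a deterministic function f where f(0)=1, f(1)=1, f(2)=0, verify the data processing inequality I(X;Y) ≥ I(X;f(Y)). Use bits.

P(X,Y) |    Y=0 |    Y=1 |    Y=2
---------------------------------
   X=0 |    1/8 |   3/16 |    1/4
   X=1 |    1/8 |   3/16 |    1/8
I(X;Y) = 0.0193, I(X;f(Y)) = 0.0193, inequality holds: 0.0193 ≥ 0.0193

Data Processing Inequality: For any Markov chain X → Y → Z, we have I(X;Y) ≥ I(X;Z).

Here Z = f(Y) is a deterministic function of Y, forming X → Y → Z.

Original I(X;Y) = 0.0193 bits

After applying f:
P(X,Z) where Z=f(Y):
- P(X,Z=0) = P(X,Y=2)
- P(X,Z=1) = P(X,Y=0) + P(X,Y=1)

I(X;Z) = I(X;f(Y)) = 0.0193 bits

Verification: 0.0193 ≥ 0.0193 ✓

Information cannot be created by processing; the function f can only lose information about X.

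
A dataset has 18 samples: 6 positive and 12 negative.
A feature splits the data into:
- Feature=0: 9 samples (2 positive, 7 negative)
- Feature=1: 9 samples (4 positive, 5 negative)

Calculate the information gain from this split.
0.0407 bits

Information Gain = H(Y) - H(Y|Feature)

Before split:
P(positive) = 6/18 = 0.3333
H(Y) = 0.9183 bits

After split:
Feature=0: H = 0.7642 bits (weight = 9/18)
Feature=1: H = 0.9911 bits (weight = 9/18)
H(Y|Feature) = (9/18)×0.7642 + (9/18)×0.9911 = 0.8776 bits

Information Gain = 0.9183 - 0.8776 = 0.0407 bits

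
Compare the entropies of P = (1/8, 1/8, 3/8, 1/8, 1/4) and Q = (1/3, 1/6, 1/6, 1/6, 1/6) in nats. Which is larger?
Q

Computing entropies in nats:
H(P) = 1.4942
H(Q) = 1.5607

Distribution Q has higher entropy.

Intuition: The distribution closer to uniform (more spread out) has higher entropy.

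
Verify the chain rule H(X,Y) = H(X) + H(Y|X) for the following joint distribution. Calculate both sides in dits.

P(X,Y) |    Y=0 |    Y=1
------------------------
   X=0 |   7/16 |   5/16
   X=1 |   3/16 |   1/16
H(X,Y) = 0.5265, H(X) = 0.2442, H(Y|X) = 0.2823 (all in dits)

Chain rule: H(X,Y) = H(X) + H(Y|X)

Left side — joint entropy directly:
H(X,Y) = -Σ p(x,y) log p(x,y) = 0.5265 dits

Right side — compute H(Y|X) from the conditional distributions:
P(X) = (3/4, 1/4), so H(X) = 0.2442 dits
H(Y|X) = Σ_x P(X=x) · H(Y|X=x):
  P(Y|X=0) = (7/12, 5/12), H(Y|X=0) = 0.2950, weight P(X=0) = 3/4
  P(Y|X=1) = (3/4, 1/4), H(Y|X=1) = 0.2442, weight P(X=1) = 1/4
H(Y|X) = 0.2823 dits

H(X) + H(Y|X) = 0.2442 + 0.2823 = 0.5265 dits

Both sides equal 0.5265 dits. ✓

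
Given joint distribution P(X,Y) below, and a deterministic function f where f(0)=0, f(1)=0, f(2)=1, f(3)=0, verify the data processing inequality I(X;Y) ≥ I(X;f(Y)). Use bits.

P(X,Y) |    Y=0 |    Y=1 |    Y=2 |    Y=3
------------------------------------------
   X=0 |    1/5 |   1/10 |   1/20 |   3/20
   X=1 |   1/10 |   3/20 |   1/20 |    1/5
I(X;Y) = 0.0369, I(X;f(Y)) = 0.0000, inequality holds: 0.0369 ≥ 0.0000

Data Processing Inequality: For any Markov chain X → Y → Z, we have I(X;Y) ≥ I(X;Z).

Here Z = f(Y) is a deterministic function of Y, forming X → Y → Z.

Original I(X;Y) = 0.0369 bits

After applying f:
P(X,Z) where Z=f(Y):
- P(X,Z=0) = P(X,Y=0) + P(X,Y=1) + P(X,Y=3)
- P(X,Z=1) = P(X,Y=2)

I(X;Z) = I(X;f(Y)) = 0.0000 bits

Verification: 0.0369 ≥ 0.0000 ✓

Information cannot be created by processing; the function f can only lose information about X.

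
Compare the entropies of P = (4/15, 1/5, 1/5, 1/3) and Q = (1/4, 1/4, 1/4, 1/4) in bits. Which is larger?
Q

Computing entropies in bits:
H(P) = 1.9656
H(Q) = 2.0000

Distribution Q has higher entropy.

Intuition: The distribution closer to uniform (more spread out) has higher entropy.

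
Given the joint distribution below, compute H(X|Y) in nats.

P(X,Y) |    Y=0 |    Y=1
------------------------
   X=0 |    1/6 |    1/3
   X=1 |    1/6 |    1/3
0.6931 nats

Using the chain rule: H(X|Y) = H(X,Y) - H(Y)

First, compute H(X,Y) = 1.3297 nats

Marginal P(Y) = (1/3, 2/3)
H(Y) = 0.6365 nats

H(X|Y) = H(X,Y) - H(Y) = 1.3297 - 0.6365 = 0.6931 nats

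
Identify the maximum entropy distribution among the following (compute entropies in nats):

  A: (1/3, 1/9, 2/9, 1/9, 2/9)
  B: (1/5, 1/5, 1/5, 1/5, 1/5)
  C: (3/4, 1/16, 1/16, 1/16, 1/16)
B

For a discrete distribution over n outcomes, entropy is maximized by the uniform distribution.

Computing entropies:
H(A) = 1.5230 nats
H(B) = 1.6094 nats
H(C) = 0.9089 nats

The uniform distribution (where all probabilities equal 1/5) achieves the maximum entropy of log_e(5) = 1.6094 nats.

Distribution B has the highest entropy.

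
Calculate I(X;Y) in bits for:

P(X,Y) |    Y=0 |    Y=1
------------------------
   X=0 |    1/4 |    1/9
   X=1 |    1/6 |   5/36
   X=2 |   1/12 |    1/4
0.1043 bits

Mutual information: I(X;Y) = H(X) + H(Y) - H(X,Y)

Marginals:
P(X) = (13/36, 11/36, 1/3), H(X) = 1.5816 bits
P(Y) = (1/2, 1/2), H(Y) = 1.0000 bits

Joint entropy: H(X,Y) = 2.4773 bits

I(X;Y) = 1.5816 + 1.0000 - 2.4773 = 0.1043 bits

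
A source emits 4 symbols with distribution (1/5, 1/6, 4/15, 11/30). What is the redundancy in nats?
0.0454 nats

Redundancy measures how far a source is from maximum entropy:
R = H_max - H(X)

Maximum entropy for 4 symbols: H_max = log_e(4) = 1.3863 nats
Actual entropy: H(X) = 1.3409 nats
Redundancy: R = 1.3863 - 1.3409 = 0.0454 nats

This redundancy represents potential for compression: the source could be compressed by 0.0454 nats per symbol.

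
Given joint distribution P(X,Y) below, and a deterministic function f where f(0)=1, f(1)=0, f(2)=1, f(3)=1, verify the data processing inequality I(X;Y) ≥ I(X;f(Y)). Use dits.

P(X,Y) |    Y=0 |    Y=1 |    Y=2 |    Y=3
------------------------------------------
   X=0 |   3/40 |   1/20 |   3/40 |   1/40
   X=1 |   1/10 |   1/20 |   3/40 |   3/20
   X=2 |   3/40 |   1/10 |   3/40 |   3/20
I(X;Y) = 0.0202, I(X;f(Y)) = 0.0039, inequality holds: 0.0202 ≥ 0.0039

Data Processing Inequality: For any Markov chain X → Y → Z, we have I(X;Y) ≥ I(X;Z).

Here Z = f(Y) is a deterministic function of Y, forming X → Y → Z.

Original I(X;Y) = 0.0202 dits

After applying f:
P(X,Z) where Z=f(Y):
- P(X,Z=0) = P(X,Y=1)
- P(X,Z=1) = P(X,Y=0) + P(X,Y=2) + P(X,Y=3)

I(X;Z) = I(X;f(Y)) = 0.0039 dits

Verification: 0.0202 ≥ 0.0039 ✓

Information cannot be created by processing; the function f can only lose information about X.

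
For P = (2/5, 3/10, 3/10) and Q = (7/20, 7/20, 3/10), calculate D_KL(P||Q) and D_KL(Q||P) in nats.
D_KL(P||Q) = 0.0072, D_KL(Q||P) = 0.0072

KL divergence is not symmetric: D_KL(P||Q) ≠ D_KL(Q||P) in general.

D_KL(P||Q) = 0.0072 nats
D_KL(Q||P) = 0.0072 nats

In this case they happen to be equal (to 4 decimal places).

This asymmetry is why KL divergence is not a true distance metric.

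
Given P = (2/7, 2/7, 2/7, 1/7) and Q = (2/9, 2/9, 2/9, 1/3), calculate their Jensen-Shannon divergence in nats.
0.0256 nats

Jensen-Shannon divergence is:
JSD(P||Q) = 0.5 × D_KL(P||M) + 0.5 × D_KL(Q||M)
where M = 0.5 × (P + Q) is the mixture distribution.

M = 0.5 × (2/7, 2/7, 2/7, 1/7) + 0.5 × (2/9, 2/9, 2/9, 1/3) = (0.253968, 0.253968, 0.253968, 5/21)

D_KL(P||M) = 0.0280 nats
D_KL(Q||M) = 0.0231 nats

JSD(P||Q) = 0.5 × 0.0280 + 0.5 × 0.0231 = 0.0256 nats

Unlike KL divergence, JSD is symmetric and bounded: 0 ≤ JSD ≤ log(2).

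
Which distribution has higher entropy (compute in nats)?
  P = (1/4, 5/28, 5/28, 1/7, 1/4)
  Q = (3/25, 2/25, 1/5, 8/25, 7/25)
P

Computing entropies in nats:
H(P) = 1.5864
H(Q) = 1.4994

Distribution P has higher entropy.

Intuition: The distribution closer to uniform (more spread out) has higher entropy.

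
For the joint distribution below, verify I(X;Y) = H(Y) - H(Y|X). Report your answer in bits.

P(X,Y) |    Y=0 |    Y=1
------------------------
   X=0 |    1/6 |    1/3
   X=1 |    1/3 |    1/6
I(X;Y) = 0.0817 bits

Mutual information has multiple equivalent forms:
- I(X;Y) = H(X) - H(X|Y)
- I(X;Y) = H(Y) - H(Y|X)
- I(X;Y) = H(X) + H(Y) - H(X,Y)

Computing all quantities:
H(X) = 1.0000, H(Y) = 1.0000, H(X,Y) = 1.9183
H(X|Y) = 0.9183, H(Y|X) = 0.9183

Verification:
H(X) - H(X|Y) = 1.0000 - 0.9183 = 0.0817
H(Y) - H(Y|X) = 1.0000 - 0.9183 = 0.0817
H(X) + H(Y) - H(X,Y) = 1.0000 + 1.0000 - 1.9183 = 0.0817

All forms give I(X;Y) = 0.0817 bits. ✓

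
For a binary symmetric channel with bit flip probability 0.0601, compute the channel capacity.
0.6722 bits

For a binary symmetric channel (BSC) with error probability p:
Capacity C = 1 - H(p) bits per symbol

where H(p) = -p log₂(p) - (1-p) log₂(1-p) is the binary entropy function.

H(0.0601) = 0.3278 bits
C = 1 - 0.3278 = 0.6722 bits per symbol

This means we can reliably transmit up to 0.6722 bits of information per channel use.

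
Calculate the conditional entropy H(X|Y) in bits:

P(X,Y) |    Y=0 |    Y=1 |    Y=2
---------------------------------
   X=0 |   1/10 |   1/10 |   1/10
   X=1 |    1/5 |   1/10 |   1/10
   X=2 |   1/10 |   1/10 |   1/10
1.5510 bits

Using the chain rule: H(X|Y) = H(X,Y) - H(Y)

First, compute H(X,Y) = 3.1219 bits

Marginal P(Y) = (2/5, 3/10, 3/10)
H(Y) = 1.5710 bits

H(X|Y) = H(X,Y) - H(Y) = 3.1219 - 1.5710 = 1.5510 bits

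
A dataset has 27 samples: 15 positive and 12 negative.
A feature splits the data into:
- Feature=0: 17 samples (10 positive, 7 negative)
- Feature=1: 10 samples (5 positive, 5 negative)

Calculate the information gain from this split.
0.0053 bits

Information Gain = H(Y) - H(Y|Feature)

Before split:
P(positive) = 15/27 = 0.5556
H(Y) = 0.9911 bits

After split:
Feature=0: H = 0.9774 bits (weight = 17/27)
Feature=1: H = 1.0000 bits (weight = 10/27)
H(Y|Feature) = (17/27)×0.9774 + (10/27)×1.0000 = 0.9858 bits

Information Gain = 0.9911 - 0.9858 = 0.0053 bits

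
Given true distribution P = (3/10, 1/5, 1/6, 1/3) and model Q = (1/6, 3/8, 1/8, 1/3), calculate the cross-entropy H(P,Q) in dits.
0.6282 dits

Cross-entropy: H(P,Q) = -Σ p(x) log q(x)

Alternatively: H(P,Q) = H(P) + D_KL(P||Q)
H(P) = 0.5854 dits
D_KL(P||Q) = 0.0428 dits

H(P,Q) = 0.5854 + 0.0428 = 0.6282 dits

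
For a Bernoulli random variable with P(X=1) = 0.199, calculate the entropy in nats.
0.4990 nats

The binary entropy function is:
H(p) = -p log(p) - (1-p) log(1-p)

H(0.199) = -0.199 × log_e(0.199) - 0.801 × log_e(0.801)
H(0.199) = 0.4990 nats

Note: Binary entropy is maximized at p=0.5 (H=1 bit) and minimized at p=0 or p=1 (H=0).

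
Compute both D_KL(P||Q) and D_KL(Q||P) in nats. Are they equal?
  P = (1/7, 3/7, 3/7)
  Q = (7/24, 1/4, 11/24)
D_KL(P||Q) = 0.1003, D_KL(Q||P) = 0.1042

KL divergence is not symmetric: D_KL(P||Q) ≠ D_KL(Q||P) in general.

D_KL(P||Q) = 0.1003 nats
D_KL(Q||P) = 0.1042 nats

No, they are not equal!

This asymmetry is why KL divergence is not a true distance metric.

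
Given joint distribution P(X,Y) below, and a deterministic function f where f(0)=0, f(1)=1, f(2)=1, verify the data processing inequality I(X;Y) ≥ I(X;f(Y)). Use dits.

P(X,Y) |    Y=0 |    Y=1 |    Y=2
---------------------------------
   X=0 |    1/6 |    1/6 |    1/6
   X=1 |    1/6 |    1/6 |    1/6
I(X;Y) = 0.0000, I(X;f(Y)) = 0.0000, inequality holds: 0.0000 ≥ 0.0000

Data Processing Inequality: For any Markov chain X → Y → Z, we have I(X;Y) ≥ I(X;Z).

Here Z = f(Y) is a deterministic function of Y, forming X → Y → Z.

Original I(X;Y) = 0.0000 dits

After applying f:
P(X,Z) where Z=f(Y):
- P(X,Z=0) = P(X,Y=0)
- P(X,Z=1) = P(X,Y=1) + P(X,Y=2)

I(X;Z) = I(X;f(Y)) = 0.0000 dits

Verification: 0.0000 ≥ 0.0000 ✓

Information cannot be created by processing; the function f can only lose information about X.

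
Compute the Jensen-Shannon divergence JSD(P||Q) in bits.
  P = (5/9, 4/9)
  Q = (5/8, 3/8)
0.0036 bits

Jensen-Shannon divergence is:
JSD(P||Q) = 0.5 × D_KL(P||M) + 0.5 × D_KL(Q||M)
where M = 0.5 × (P + Q) is the mixture distribution.

M = 0.5 × (5/9, 4/9) + 0.5 × (5/8, 3/8) = (0.590278, 0.409722)

D_KL(P||M) = 0.0036 bits
D_KL(Q||M) = 0.0036 bits

JSD(P||Q) = 0.5 × 0.0036 + 0.5 × 0.0036 = 0.0036 bits

Unlike KL divergence, JSD is symmetric and bounded: 0 ≤ JSD ≤ log(2).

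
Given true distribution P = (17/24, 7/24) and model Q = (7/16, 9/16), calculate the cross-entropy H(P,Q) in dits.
0.3272 dits

Cross-entropy: H(P,Q) = -Σ p(x) log q(x)

Alternatively: H(P,Q) = H(P) + D_KL(P||Q)
H(P) = 0.2622 dits
D_KL(P||Q) = 0.0650 dits

H(P,Q) = 0.2622 + 0.0650 = 0.3272 dits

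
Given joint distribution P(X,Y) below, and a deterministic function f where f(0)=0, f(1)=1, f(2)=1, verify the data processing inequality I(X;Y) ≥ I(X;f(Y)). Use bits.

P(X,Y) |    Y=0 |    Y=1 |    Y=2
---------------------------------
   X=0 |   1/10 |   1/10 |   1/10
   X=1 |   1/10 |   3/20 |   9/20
I(X;Y) = 0.0623, I(X;f(Y)) = 0.0323, inequality holds: 0.0623 ≥ 0.0323

Data Processing Inequality: For any Markov chain X → Y → Z, we have I(X;Y) ≥ I(X;Z).

Here Z = f(Y) is a deterministic function of Y, forming X → Y → Z.

Original I(X;Y) = 0.0623 bits

After applying f:
P(X,Z) where Z=f(Y):
- P(X,Z=0) = P(X,Y=0)
- P(X,Z=1) = P(X,Y=1) + P(X,Y=2)

I(X;Z) = I(X;f(Y)) = 0.0323 bits

Verification: 0.0623 ≥ 0.0323 ✓

Information cannot be created by processing; the function f can only lose information about X.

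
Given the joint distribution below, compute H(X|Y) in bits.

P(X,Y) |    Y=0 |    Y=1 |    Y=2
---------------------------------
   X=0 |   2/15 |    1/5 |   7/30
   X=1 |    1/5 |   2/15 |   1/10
0.9411 bits

Using the chain rule: H(X|Y) = H(X,Y) - H(Y)

First, compute H(X,Y) = 2.5260 bits

Marginal P(Y) = (1/3, 1/3, 1/3)
H(Y) = 1.5850 bits

H(X|Y) = H(X,Y) - H(Y) = 2.5260 - 1.5850 = 0.9411 bits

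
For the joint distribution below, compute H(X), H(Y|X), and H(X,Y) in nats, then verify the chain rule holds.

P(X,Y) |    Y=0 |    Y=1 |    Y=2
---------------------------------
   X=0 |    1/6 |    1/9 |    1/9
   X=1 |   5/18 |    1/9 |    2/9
H(X,Y) = 1.7211, H(X) = 0.6682, H(Y|X) = 1.0528 (all in nats)

Chain rule: H(X,Y) = H(X) + H(Y|X)

Left side — joint entropy directly:
H(X,Y) = -Σ p(x,y) log p(x,y) = 1.7211 nats

Right side — compute H(Y|X) from the conditional distributions:
P(X) = (7/18, 11/18), so H(X) = 0.6682 nats
H(Y|X) = Σ_x P(X=x) · H(Y|X=x):
  P(Y|X=0) = (3/7, 2/7, 2/7), H(Y|X=0) = 1.0790, weight P(X=0) = 7/18
  P(Y|X=1) = (5/11, 2/11, 4/11), H(Y|X=1) = 1.0362, weight P(X=1) = 11/18
H(Y|X) = 1.0528 nats

H(X) + H(Y|X) = 0.6682 + 1.0528 = 1.7211 nats

Both sides equal 1.7211 nats. ✓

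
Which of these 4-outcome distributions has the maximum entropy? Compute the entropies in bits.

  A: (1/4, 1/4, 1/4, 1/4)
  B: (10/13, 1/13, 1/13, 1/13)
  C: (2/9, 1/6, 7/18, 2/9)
A

For a discrete distribution over n outcomes, entropy is maximized by the uniform distribution.

Computing entropies:
H(A) = 2.0000 bits
H(B) = 1.1451 bits
H(C) = 1.9251 bits

The uniform distribution (where all probabilities equal 1/4) achieves the maximum entropy of log_2(4) = 2.0000 bits.

Distribution A has the highest entropy.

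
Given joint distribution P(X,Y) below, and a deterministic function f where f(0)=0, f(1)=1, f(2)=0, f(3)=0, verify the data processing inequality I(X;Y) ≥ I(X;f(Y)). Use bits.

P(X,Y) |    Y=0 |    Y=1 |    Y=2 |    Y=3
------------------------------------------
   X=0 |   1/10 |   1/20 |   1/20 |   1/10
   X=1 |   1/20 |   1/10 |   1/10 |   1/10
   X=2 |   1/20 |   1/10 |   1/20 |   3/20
I(X;Y) = 0.0560, I(X;f(Y)) = 0.0121, inequality holds: 0.0560 ≥ 0.0121

Data Processing Inequality: For any Markov chain X → Y → Z, we have I(X;Y) ≥ I(X;Z).

Here Z = f(Y) is a deterministic function of Y, forming X → Y → Z.

Original I(X;Y) = 0.0560 bits

After applying f:
P(X,Z) where Z=f(Y):
- P(X,Z=0) = P(X,Y=0) + P(X,Y=2) + P(X,Y=3)
- P(X,Z=1) = P(X,Y=1)

I(X;Z) = I(X;f(Y)) = 0.0121 bits

Verification: 0.0560 ≥ 0.0121 ✓

Information cannot be created by processing; the function f can only lose information about X.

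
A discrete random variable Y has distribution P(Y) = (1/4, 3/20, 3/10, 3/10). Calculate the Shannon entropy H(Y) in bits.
1.9527 bits

Shannon entropy is H(X) = -Σ p(x) log p(x).

For P = (1/4, 3/20, 3/10, 3/10):
H = -1/4 × log_2(1/4) -3/20 × log_2(3/20) -3/10 × log_2(3/10) -3/10 × log_2(3/10)
H = 1.9527 bits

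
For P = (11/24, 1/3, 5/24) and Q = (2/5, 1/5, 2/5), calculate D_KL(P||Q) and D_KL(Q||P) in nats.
D_KL(P||Q) = 0.0968, D_KL(Q||P) = 0.1043

KL divergence is not symmetric: D_KL(P||Q) ≠ D_KL(Q||P) in general.

D_KL(P||Q) = 0.0968 nats
D_KL(Q||P) = 0.1043 nats

No, they are not equal!

This asymmetry is why KL divergence is not a true distance metric.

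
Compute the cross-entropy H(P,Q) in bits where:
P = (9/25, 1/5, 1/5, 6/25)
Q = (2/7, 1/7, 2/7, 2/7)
2.0074 bits

Cross-entropy: H(P,Q) = -Σ p(x) log q(x)

Alternatively: H(P,Q) = H(P) + D_KL(P||Q)
H(P) = 1.9535 bits
D_KL(P||Q) = 0.0538 bits

H(P,Q) = 1.9535 + 0.0538 = 2.0074 bits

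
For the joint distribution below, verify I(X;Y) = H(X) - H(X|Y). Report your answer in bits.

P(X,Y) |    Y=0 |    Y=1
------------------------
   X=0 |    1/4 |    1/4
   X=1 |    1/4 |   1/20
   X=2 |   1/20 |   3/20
I(X;Y) = 0.1355 bits

Mutual information has multiple equivalent forms:
- I(X;Y) = H(X) - H(X|Y)
- I(X;Y) = H(Y) - H(Y|X)
- I(X;Y) = H(X) + H(Y) - H(X,Y)

Computing all quantities:
H(X) = 1.4855, H(Y) = 0.9928, H(X,Y) = 2.3427
H(X|Y) = 1.3500, H(Y|X) = 0.8573

Verification:
H(X) - H(X|Y) = 1.4855 - 1.3500 = 0.1355
H(Y) - H(Y|X) = 0.9928 - 0.8573 = 0.1355
H(X) + H(Y) - H(X,Y) = 1.4855 + 0.9928 - 2.3427 = 0.1355

All forms give I(X;Y) = 0.1355 bits. ✓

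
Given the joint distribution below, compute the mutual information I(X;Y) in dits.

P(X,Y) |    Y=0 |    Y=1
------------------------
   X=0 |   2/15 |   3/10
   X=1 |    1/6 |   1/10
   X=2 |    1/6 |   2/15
0.0178 dits

Mutual information: I(X;Y) = H(X) + H(Y) - H(X,Y)

Marginals:
P(X) = (13/30, 4/15, 3/10), H(X) = 0.4673 dits
P(Y) = (7/15, 8/15), H(Y) = 0.3001 dits

Joint entropy: H(X,Y) = 0.7496 dits

I(X;Y) = 0.4673 + 0.3001 - 0.7496 = 0.0178 dits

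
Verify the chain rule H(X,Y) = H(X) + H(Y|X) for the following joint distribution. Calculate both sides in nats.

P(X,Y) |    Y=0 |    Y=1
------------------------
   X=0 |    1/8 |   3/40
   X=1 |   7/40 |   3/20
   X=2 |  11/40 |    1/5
H(X,Y) = 1.7207, H(X) = 1.0408, H(Y|X) = 0.6799 (all in nats)

Chain rule: H(X,Y) = H(X) + H(Y|X)

Left side — joint entropy directly:
H(X,Y) = -Σ p(x,y) log p(x,y) = 1.7207 nats

Right side — compute H(Y|X) from the conditional distributions:
P(X) = (1/5, 13/40, 19/40), so H(X) = 1.0408 nats
H(Y|X) = Σ_x P(X=x) · H(Y|X=x):
  P(Y|X=0) = (5/8, 3/8), H(Y|X=0) = 0.6616, weight P(X=0) = 1/5
  P(Y|X=1) = (7/13, 6/13), H(Y|X=1) = 0.6902, weight P(X=1) = 13/40
  P(Y|X=2) = (11/19, 8/19), H(Y|X=2) = 0.6806, weight P(X=2) = 19/40
H(Y|X) = 0.6799 nats

H(X) + H(Y|X) = 1.0408 + 0.6799 = 1.7207 nats

Both sides equal 1.7207 nats. ✓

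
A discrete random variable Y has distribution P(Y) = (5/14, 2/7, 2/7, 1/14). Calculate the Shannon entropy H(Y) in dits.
0.5525 dits

Shannon entropy is H(X) = -Σ p(x) log p(x).

For P = (5/14, 2/7, 2/7, 1/14):
H = -5/14 × log_10(5/14) -2/7 × log_10(2/7) -2/7 × log_10(2/7) -1/14 × log_10(1/14)
H = 0.5525 dits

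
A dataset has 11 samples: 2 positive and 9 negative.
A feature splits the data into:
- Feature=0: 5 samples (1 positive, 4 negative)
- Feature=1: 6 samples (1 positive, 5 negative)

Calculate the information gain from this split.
0.0013 bits

Information Gain = H(Y) - H(Y|Feature)

Before split:
P(positive) = 2/11 = 0.1818
H(Y) = 0.6840 bits

After split:
Feature=0: H = 0.7219 bits (weight = 5/11)
Feature=1: H = 0.6500 bits (weight = 6/11)
H(Y|Feature) = (5/11)×0.7219 + (6/11)×0.6500 = 0.6827 bits

Information Gain = 0.6840 - 0.6827 = 0.0013 bits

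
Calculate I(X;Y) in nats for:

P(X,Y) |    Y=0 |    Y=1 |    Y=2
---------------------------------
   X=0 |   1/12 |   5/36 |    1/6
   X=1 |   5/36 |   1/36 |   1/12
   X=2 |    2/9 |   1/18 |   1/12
0.0800 nats

Mutual information: I(X;Y) = H(X) + H(Y) - H(X,Y)

Marginals:
P(X) = (7/18, 1/4, 13/36), H(X) = 1.0817 nats
P(Y) = (4/9, 2/9, 1/3), H(Y) = 1.0609 nats

Joint entropy: H(X,Y) = 2.0626 nats

I(X;Y) = 1.0817 + 1.0609 - 2.0626 = 0.0800 nats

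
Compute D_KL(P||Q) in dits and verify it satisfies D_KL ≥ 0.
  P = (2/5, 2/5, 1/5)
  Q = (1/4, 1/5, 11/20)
0.1142 dits

KL divergence satisfies the Gibbs inequality: D_KL(P||Q) ≥ 0 for all distributions P, Q.

D_KL(P||Q) = Σ p(x) log(p(x)/q(x))
Term by term:
  x=0: 2/5 × log_10[(2/5)/(1/4)] = 0.0816
  x=1: 2/5 × log_10[(2/5)/(1/5)] = 0.1204
  x=2: 1/5 × log_10[(1/5)/(11/20)] = -0.0879
D_KL(P||Q) = 0.1142 dits

D_KL(P||Q) = 0.1142 ≥ 0 ✓

This non-negativity is a fundamental property: relative entropy cannot be negative because it measures how different Q is from P.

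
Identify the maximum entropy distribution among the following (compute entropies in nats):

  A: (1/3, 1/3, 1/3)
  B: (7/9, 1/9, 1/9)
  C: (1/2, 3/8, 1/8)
A

For a discrete distribution over n outcomes, entropy is maximized by the uniform distribution.

Computing entropies:
H(A) = 1.0986 nats
H(B) = 0.6837 nats
H(C) = 0.9743 nats

The uniform distribution (where all probabilities equal 1/3) achieves the maximum entropy of log_e(3) = 1.0986 nats.

Distribution A has the highest entropy.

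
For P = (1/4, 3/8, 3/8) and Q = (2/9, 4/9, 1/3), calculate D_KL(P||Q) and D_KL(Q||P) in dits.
D_KL(P||Q) = 0.0043, D_KL(Q||P) = 0.0044

KL divergence is not symmetric: D_KL(P||Q) ≠ D_KL(Q||P) in general.

D_KL(P||Q) = 0.0043 dits
D_KL(Q||P) = 0.0044 dits

No, they are not equal!

This asymmetry is why KL divergence is not a true distance metric.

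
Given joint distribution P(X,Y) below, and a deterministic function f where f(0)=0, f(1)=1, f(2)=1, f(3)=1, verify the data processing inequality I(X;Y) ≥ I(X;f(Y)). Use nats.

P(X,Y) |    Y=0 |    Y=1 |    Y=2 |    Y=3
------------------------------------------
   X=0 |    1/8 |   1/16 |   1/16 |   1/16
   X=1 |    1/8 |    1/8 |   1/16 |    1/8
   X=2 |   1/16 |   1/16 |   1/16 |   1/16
I(X;Y) = 0.0162, I(X;f(Y)) = 0.0084, inequality holds: 0.0162 ≥ 0.0084

Data Processing Inequality: For any Markov chain X → Y → Z, we have I(X;Y) ≥ I(X;Z).

Here Z = f(Y) is a deterministic function of Y, forming X → Y → Z.

Original I(X;Y) = 0.0162 nats

After applying f:
P(X,Z) where Z=f(Y):
- P(X,Z=0) = P(X,Y=0)
- P(X,Z=1) = P(X,Y=1) + P(X,Y=2) + P(X,Y=3)

I(X;Z) = I(X;f(Y)) = 0.0084 nats

Verification: 0.0162 ≥ 0.0084 ✓

Information cannot be created by processing; the function f can only lose information about X.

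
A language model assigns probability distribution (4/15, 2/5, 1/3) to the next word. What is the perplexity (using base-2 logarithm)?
2.9600

Perplexity is 2^H (or exp(H) for natural log).

First, H = -Σ p log p = 1.5656 bits
Perplexity = 2^1.5656 = 2.9600

Interpretation: The model's uncertainty is equivalent to choosing uniformly among 3.0 options.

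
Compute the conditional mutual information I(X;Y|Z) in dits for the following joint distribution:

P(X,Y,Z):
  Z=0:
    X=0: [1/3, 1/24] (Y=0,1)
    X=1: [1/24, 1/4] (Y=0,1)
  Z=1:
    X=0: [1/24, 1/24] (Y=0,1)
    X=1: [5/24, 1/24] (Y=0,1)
0.0971 dits

Conditional mutual information: I(X;Y|Z) = H(X|Z) + H(Y|Z) - H(X,Y|Z)

H(Z) = 0.2764
H(X,Z) = 0.5563 → H(X|Z) = 0.2798
H(Y,Z) = 0.5563 → H(Y|Z) = 0.2798
H(X,Y,Z) = 0.7390 → H(X,Y|Z) = 0.4626

I(X;Y|Z) = 0.2798 + 0.2798 - 0.4626 = 0.0971 dits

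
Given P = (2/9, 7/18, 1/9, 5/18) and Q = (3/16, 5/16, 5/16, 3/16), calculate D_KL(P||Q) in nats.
0.1171 nats

KL divergence: D_KL(P||Q) = Σ p(x) log(p(x)/q(x))

Computing term by term:
  x=0: 2/9 × log_e[(2/9)/(3/16)] = 2/9 × 0.1699 = 0.0378
  x=1: 7/18 × log_e[(7/18)/(5/16)] = 7/18 × 0.2187 = 0.0850
  x=2: 1/9 × log_e[(1/9)/(5/16)] = 1/9 × -1.0341 = -0.1149
  x=3: 5/18 × log_e[(5/18)/(3/16)] = 5/18 × 0.3930 = 0.1092

D_KL(P||Q) = 0.1171 nats

Note: KL divergence is always non-negative and equals 0 iff P = Q.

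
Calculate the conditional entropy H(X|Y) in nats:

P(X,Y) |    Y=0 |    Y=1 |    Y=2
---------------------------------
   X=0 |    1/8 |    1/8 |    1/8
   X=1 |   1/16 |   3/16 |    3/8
0.6108 nats

Using the chain rule: H(X|Y) = H(X,Y) - H(Y)

First, compute H(X,Y) = 1.6348 nats

Marginal P(Y) = (3/16, 5/16, 1/2)
H(Y) = 1.0239 nats

H(X|Y) = H(X,Y) - H(Y) = 1.6348 - 1.0239 = 0.6108 nats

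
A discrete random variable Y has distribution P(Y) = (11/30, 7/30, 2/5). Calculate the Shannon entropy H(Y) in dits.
0.4664 dits

Shannon entropy is H(X) = -Σ p(x) log p(x).

For P = (11/30, 7/30, 2/5):
H = -11/30 × log_10(11/30) -7/30 × log_10(7/30) -2/5 × log_10(2/5)
H = 0.4664 dits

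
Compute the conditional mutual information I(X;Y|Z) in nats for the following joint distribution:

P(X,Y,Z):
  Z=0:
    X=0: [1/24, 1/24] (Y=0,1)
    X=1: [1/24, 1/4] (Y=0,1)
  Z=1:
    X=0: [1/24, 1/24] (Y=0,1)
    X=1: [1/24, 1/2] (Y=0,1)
0.0620 nats

Conditional mutual information: I(X;Y|Z) = H(X|Z) + H(Y|Z) - H(X,Y|Z)

H(Z) = 0.6616
H(X,Z) = 1.1056 → H(X|Z) = 0.4441
H(Y,Z) = 1.1056 → H(Y|Z) = 0.4441
H(X,Y,Z) = 1.4877 → H(X,Y|Z) = 0.8261

I(X;Y|Z) = 0.4441 + 0.4441 - 0.8261 = 0.0620 nats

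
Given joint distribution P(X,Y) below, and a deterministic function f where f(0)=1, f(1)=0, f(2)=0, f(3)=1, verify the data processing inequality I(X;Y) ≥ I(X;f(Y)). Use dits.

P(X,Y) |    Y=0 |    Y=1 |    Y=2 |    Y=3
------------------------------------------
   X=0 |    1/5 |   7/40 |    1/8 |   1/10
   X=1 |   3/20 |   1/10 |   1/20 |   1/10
I(X;Y) = 0.0045, I(X;f(Y)) = 0.0033, inequality holds: 0.0045 ≥ 0.0033

Data Processing Inequality: For any Markov chain X → Y → Z, we have I(X;Y) ≥ I(X;Z).

Here Z = f(Y) is a deterministic function of Y, forming X → Y → Z.

Original I(X;Y) = 0.0045 dits

After applying f:
P(X,Z) where Z=f(Y):
- P(X,Z=0) = P(X,Y=1) + P(X,Y=2)
- P(X,Z=1) = P(X,Y=0) + P(X,Y=3)

I(X;Z) = I(X;f(Y)) = 0.0033 dits

Verification: 0.0045 ≥ 0.0033 ✓

Information cannot be created by processing; the function f can only lose information about X.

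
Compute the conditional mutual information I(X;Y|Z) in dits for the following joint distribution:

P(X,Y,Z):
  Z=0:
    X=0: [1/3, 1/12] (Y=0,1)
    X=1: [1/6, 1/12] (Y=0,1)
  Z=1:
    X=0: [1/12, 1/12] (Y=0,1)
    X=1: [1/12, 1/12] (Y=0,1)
0.0032 dits

Conditional mutual information: I(X;Y|Z) = H(X|Z) + H(Y|Z) - H(X,Y|Z)

H(Z) = 0.2764
H(X,Z) = 0.5683 → H(X|Z) = 0.2919
H(Y,Z) = 0.5396 → H(Y|Z) = 0.2632
H(X,Y,Z) = 0.8283 → H(X,Y|Z) = 0.5519

I(X;Y|Z) = 0.2919 + 0.2632 - 0.5519 = 0.0032 dits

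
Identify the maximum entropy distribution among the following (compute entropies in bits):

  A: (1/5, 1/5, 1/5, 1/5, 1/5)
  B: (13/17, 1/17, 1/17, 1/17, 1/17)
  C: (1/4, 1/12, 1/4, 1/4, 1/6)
A

For a discrete distribution over n outcomes, entropy is maximized by the uniform distribution.

Computing entropies:
H(A) = 2.3219 bits
H(B) = 1.2577 bits
H(C) = 2.2296 bits

The uniform distribution (where all probabilities equal 1/5) achieves the maximum entropy of log_2(5) = 2.3219 bits.

Distribution A has the highest entropy.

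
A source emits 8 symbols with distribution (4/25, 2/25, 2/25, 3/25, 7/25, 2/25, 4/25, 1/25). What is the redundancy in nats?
0.1472 nats

Redundancy measures how far a source is from maximum entropy:
R = H_max - H(X)

Maximum entropy for 8 symbols: H_max = log_e(8) = 2.0794 nats
Actual entropy: H(X) = 1.9322 nats
Redundancy: R = 2.0794 - 1.9322 = 0.1472 nats

This redundancy represents potential for compression: the source could be compressed by 0.1472 nats per symbol.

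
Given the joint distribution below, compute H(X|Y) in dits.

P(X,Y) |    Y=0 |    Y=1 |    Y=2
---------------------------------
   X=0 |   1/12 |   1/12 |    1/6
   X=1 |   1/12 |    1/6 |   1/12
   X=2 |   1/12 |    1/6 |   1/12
0.4607 dits

Using the chain rule: H(X|Y) = H(X,Y) - H(Y)

First, compute H(X,Y) = 0.9287 dits

Marginal P(Y) = (1/4, 5/12, 1/3)
H(Y) = 0.4680 dits

H(X|Y) = H(X,Y) - H(Y) = 0.9287 - 0.4680 = 0.4607 dits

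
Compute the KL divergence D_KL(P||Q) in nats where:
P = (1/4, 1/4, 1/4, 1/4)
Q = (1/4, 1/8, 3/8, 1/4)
0.0719 nats

KL divergence: D_KL(P||Q) = Σ p(x) log(p(x)/q(x))

Computing term by term:
  x=0: 1/4 × log_e[(1/4)/(1/4)] = 1/4 × 0.0000 = 0.0000
  x=1: 1/4 × log_e[(1/4)/(1/8)] = 1/4 × 0.6931 = 0.1733
  x=2: 1/4 × log_e[(1/4)/(3/8)] = 1/4 × -0.4055 = -0.1014
  x=3: 1/4 × log_e[(1/4)/(1/4)] = 1/4 × 0.0000 = 0.0000

D_KL(P||Q) = 0.0719 nats

Note: KL divergence is always non-negative and equals 0 iff P = Q.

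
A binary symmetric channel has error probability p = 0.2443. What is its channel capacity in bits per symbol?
0.1979 bits

For a binary symmetric channel (BSC) with error probability p:
Capacity C = 1 - H(p) bits per symbol

where H(p) = -p log₂(p) - (1-p) log₂(1-p) is the binary entropy function.

H(0.2443) = 0.8021 bits
C = 1 - 0.8021 = 0.1979 bits per symbol

This means we can reliably transmit up to 0.1979 bits of information per channel use.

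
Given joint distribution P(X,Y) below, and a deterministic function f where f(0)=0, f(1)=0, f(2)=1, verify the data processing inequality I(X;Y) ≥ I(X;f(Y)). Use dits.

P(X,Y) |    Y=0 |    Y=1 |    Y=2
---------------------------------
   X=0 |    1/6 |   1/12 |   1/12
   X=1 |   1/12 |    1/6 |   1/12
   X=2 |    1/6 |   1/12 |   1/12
I(X;Y) = 0.0164, I(X;f(Y)) = 0.0000, inequality holds: 0.0164 ≥ 0.0000

Data Processing Inequality: For any Markov chain X → Y → Z, we have I(X;Y) ≥ I(X;Z).

Here Z = f(Y) is a deterministic function of Y, forming X → Y → Z.

Original I(X;Y) = 0.0164 dits

After applying f:
P(X,Z) where Z=f(Y):
- P(X,Z=0) = P(X,Y=0) + P(X,Y=1)
- P(X,Z=1) = P(X,Y=2)

I(X;Z) = I(X;f(Y)) = 0.0000 dits

Verification: 0.0164 ≥ 0.0000 ✓

Information cannot be created by processing; the function f can only lose information about X.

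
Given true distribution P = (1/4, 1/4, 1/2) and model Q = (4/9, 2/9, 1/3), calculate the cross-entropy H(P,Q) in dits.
0.4899 dits

Cross-entropy: H(P,Q) = -Σ p(x) log q(x)

Alternatively: H(P,Q) = H(P) + D_KL(P||Q)
H(P) = 0.4515 dits
D_KL(P||Q) = 0.0384 dits

H(P,Q) = 0.4515 + 0.0384 = 0.4899 dits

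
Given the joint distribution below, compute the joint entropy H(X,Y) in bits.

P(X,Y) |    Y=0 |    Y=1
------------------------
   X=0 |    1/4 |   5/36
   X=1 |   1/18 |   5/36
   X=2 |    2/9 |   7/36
2.4644 bits

Joint entropy is H(X,Y) = -Σ_{x,y} p(x,y) log p(x,y).

Summing over all non-zero entries:
H(X,Y) = -[1/4·log_2(1/4) + 5/36·log_2(5/36) + 1/18·log_2(1/18) + 5/36·log_2(5/36) + 2/9·log_2(2/9) + 7/36·log_2(7/36)]
H(X,Y) = 2.4644 bits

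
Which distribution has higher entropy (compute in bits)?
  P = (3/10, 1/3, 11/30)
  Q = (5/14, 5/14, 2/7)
P

Computing entropies in bits:
H(P) = 1.5801
H(Q) = 1.5774

Distribution P has higher entropy.

Intuition: The distribution closer to uniform (more spread out) has higher entropy.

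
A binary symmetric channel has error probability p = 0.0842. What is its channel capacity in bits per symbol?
0.5832 bits

For a binary symmetric channel (BSC) with error probability p:
Capacity C = 1 - H(p) bits per symbol

where H(p) = -p log₂(p) - (1-p) log₂(1-p) is the binary entropy function.

H(0.0842) = 0.4168 bits
C = 1 - 0.4168 = 0.5832 bits per symbol

This means we can reliably transmit up to 0.5832 bits of information per channel use.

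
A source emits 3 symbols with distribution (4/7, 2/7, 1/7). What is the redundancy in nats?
0.1429 nats

Redundancy measures how far a source is from maximum entropy:
R = H_max - H(X)

Maximum entropy for 3 symbols: H_max = log_e(3) = 1.0986 nats
Actual entropy: H(X) = 0.9557 nats
Redundancy: R = 1.0986 - 0.9557 = 0.1429 nats

This redundancy represents potential for compression: the source could be compressed by 0.1429 nats per symbol.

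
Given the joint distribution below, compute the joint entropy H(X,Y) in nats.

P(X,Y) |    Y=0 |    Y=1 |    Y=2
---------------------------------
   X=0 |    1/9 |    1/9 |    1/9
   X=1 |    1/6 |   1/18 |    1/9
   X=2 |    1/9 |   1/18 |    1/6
2.1391 nats

Joint entropy is H(X,Y) = -Σ_{x,y} p(x,y) log p(x,y).

Summing over all non-zero entries:
H(X,Y) = -[1/9·log_e(1/9) + 1/9·log_e(1/9) + 1/9·log_e(1/9) + 1/6·log_e(1/6) + 1/18·log_e(1/18) + 1/9·log_e(1/9) + 1/9·log_e(1/9) + 1/18·log_e(1/18) + 1/6·log_e(1/6)]
H(X,Y) = 2.1391 nats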